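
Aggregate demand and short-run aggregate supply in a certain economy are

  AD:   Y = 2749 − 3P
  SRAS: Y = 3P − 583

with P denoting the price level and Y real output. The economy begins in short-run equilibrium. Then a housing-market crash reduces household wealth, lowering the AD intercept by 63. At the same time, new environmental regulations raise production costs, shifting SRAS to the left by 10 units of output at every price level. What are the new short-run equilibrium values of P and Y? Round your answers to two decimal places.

P = 546.50, Y = 1046.50

After both shocks: AD is Y = 2686 − 3P and SRAS is Y = 3P − 593.
Setting them equal: 3279 = 6P, so P = 546.50.
Substituting into AD, Y = 1046.50.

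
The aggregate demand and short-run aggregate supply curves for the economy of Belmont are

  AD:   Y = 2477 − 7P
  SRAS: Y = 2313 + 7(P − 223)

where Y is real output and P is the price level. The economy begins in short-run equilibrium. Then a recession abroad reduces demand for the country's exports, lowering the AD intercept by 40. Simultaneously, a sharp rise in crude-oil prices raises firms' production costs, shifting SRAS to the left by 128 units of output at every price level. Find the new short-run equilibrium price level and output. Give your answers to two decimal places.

After both shocks: AD is Y = 2437 − 7P and SRAS is Y = 624 + 7P.
Setting them equal: 1813 = 14P, so P = 129.50.
Substituting into AD, Y = 1530.50.

P = 129.50, Y = 1530.50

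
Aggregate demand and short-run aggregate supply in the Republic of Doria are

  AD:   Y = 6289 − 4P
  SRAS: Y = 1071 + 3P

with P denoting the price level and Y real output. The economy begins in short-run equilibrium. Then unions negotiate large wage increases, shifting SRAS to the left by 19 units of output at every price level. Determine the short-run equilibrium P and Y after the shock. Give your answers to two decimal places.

This is a negative supply shock: SRAS shifts left.
New SRAS: Y = 1052 + 3P.
Set AD = SRAS: 6289 − 4P = 1052 + 3P, so 5237 = 7P and P = 748.14.
Substituting into AD, Y = 3296.43.

P = 748.14, Y = 3296.43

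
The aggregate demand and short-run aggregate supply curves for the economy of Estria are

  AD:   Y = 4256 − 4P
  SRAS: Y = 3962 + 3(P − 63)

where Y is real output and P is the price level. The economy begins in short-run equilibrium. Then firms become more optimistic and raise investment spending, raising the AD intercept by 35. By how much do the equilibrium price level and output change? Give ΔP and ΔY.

This is a positive demand shock: AD shifts right.
New AD: Y = 4291 − 4P.
SRAS can be written Y = 3773 + 3P.
Set AD = SRAS: 4291 − 4P = 3773 + 3P, so 518 = 7P and P = 74.
Y = 4291 − 4·74 = 3995.
Initially P = 69, Y = 3980, so ΔP = +5 and ΔY = +15.

ΔP = +5, ΔY = +15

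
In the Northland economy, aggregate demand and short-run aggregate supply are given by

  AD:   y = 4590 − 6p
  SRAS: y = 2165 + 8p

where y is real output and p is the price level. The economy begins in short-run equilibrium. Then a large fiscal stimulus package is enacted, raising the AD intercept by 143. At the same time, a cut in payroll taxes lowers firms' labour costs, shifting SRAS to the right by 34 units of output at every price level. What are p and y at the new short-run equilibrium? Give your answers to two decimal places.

After both shocks: AD is y = 4733 − 6p and SRAS is y = 2199 + 8p.
Setting them equal: 2534 = 14p, so p = 181.00.
Substituting into AD, y = 3647.00.

p = 181.00, y = 3647.00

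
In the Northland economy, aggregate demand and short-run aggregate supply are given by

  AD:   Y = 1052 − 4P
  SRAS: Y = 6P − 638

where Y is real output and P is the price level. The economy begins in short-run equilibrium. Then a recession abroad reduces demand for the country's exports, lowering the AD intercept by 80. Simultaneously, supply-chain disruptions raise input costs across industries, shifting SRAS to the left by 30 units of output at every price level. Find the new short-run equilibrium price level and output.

After both shocks: AD is Y = 972 − 4P and SRAS is Y = 6P − 668.
Setting them equal: 1640 = 10P, so P = 164.
Y = 972 − 4·164 = 316.

P = 164, Y = 316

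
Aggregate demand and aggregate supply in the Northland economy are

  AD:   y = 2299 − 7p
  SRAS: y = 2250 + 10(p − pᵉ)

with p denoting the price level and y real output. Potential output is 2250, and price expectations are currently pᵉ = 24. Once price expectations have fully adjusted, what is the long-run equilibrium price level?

Short run: with pᵉ = 24, SRAS is y = 2010 + 10p. Setting AD = SRAS gives 289 = 17p, so p = 17 and y = 2299 − 7·17 = 2180.
Output 2180 is below potential 2250, so over time expected prices fall and SRAS shifts right until y returns to 2250.
Long run: y = 2250 on the AD curve gives 2250 = 2299 − 7p, so p = 7.

Long-run p = 7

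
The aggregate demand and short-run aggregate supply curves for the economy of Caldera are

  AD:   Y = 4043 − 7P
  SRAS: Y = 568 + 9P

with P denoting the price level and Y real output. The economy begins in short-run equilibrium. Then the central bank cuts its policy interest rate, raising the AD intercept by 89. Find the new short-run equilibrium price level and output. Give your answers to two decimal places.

P = 222.75, Y = 2572.75

This is a positive demand shock: AD shifts right.
New AD: Y = 4132 − 7P.
Set AD = SRAS: 4132 − 7P = 568 + 9P, so 3564 = 16P and P = 222.75.
Substituting into AD, Y = 2572.75.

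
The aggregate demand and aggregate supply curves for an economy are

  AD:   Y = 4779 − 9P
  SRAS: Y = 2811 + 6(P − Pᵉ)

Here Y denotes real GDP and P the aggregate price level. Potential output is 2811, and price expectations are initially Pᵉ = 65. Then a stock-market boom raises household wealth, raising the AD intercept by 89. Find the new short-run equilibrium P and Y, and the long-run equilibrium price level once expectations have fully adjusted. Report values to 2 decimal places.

AD shifts right: new AD is Y = 4868 − 9P. With Pᵉ = 65, SRAS is Y = 2421 + 6P.
Short run: 4868 − 9P = 2421 + 6P gives 2447 = 15P, so P = 163.13 and Y = 4868 − 9P = 3399.80.
Y = 3399.80 is above potential 2811; expectations adjust and SRAS shifts left until Y = 2811.
Long run: on the new AD curve, 2811 = 4868 − 9P gives P = 228.56.

Short run: P = 163.13, Y = 3399.80. Long run: P = 228.56.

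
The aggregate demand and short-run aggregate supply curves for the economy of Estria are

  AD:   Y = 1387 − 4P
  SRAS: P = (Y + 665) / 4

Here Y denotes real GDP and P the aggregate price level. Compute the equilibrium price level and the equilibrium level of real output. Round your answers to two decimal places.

Rearrange SRAS to Y = 4P − 665.
Set AD = SRAS: 1387 − 4P = 4P − 665, so 2052 = 8P and P = 256.50.
Substituting into AD, Y = 1387 − 4P = 361.00.

P = 256.50, Y = 361.00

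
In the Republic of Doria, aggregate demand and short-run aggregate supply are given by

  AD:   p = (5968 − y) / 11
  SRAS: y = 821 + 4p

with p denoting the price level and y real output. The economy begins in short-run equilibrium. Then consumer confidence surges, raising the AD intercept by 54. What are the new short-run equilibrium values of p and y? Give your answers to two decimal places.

p = 346.73, y = 2207.93

This is a positive demand shock: AD shifts right.
New AD: y = 6022 − 11p.
Set AD = SRAS: 6022 − 11p = 821 + 4p, so 5201 = 15p and p = 346.73.
Substituting into AD, y = 2207.93.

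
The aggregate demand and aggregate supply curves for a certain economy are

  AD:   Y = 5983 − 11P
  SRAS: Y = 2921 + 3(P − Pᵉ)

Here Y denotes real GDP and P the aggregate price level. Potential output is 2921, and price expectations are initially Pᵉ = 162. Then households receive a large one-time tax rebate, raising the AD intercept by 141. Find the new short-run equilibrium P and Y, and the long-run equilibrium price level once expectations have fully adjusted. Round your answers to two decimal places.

Short run: P = 263.50, Y = 3225.50. Long run: P = 291.18.

AD shifts right: new AD is Y = 6124 − 11P. With Pᵉ = 162, SRAS is Y = 2435 + 3P.
Short run: 6124 − 11P = 2435 + 3P gives 3689 = 14P, so P = 263.50 and Y = 6124 − 11P = 3225.50.
Y = 3225.50 is above potential 2921; expectations adjust and SRAS shifts left until Y = 2921.
Long run: on the new AD curve, 2921 = 6124 − 11P gives P = 291.18.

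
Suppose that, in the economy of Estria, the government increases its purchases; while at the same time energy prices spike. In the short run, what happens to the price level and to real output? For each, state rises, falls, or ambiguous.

Price level: rises; output: ambiguous

The first event is a positive demand shock: AD shifts right, which by itself pushes P up and Y up.
The second is an adverse supply shock: SRAS shifts left, which by itself pushes P up and Y down.
Both shocks push P up, so P rises. The two shocks push Y in opposite directions, so the effect on Y is ambiguous.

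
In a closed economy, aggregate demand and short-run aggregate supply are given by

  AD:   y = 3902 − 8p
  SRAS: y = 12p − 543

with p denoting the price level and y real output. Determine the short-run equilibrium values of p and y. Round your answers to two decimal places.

p = 222.25, y = 2124.00

Set AD = SRAS: 3902 − 8p = 12p − 543, so 4445 = 20p and p = 222.25.
Substituting into AD, y = 3902 − 8p = 2124.00.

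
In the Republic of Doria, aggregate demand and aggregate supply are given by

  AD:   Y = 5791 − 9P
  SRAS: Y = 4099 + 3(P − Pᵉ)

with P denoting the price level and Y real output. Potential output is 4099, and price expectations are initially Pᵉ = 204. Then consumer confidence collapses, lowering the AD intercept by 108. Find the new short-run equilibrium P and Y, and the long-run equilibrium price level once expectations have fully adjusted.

AD shifts left: new AD is Y = 5683 − 9P. With Pᵉ = 204, SRAS is Y = 3487 + 3P.
Short run: 5683 − 9P = 3487 + 3P gives 2196 = 12P, so P = 183 and Y = 5683 − 9·183 = 4036.
Y = 4036 is below potential 4099; expectations adjust and SRAS shifts right until Y = 4099.
Long run: on the new AD curve, 4099 = 5683 − 9P gives P = 176.

Short run: P = 183, Y = 4036. Long run: P = 176.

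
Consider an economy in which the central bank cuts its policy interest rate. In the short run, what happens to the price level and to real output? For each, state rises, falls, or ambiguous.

Price level: rises; output: rises

This is a positive demand shock: AD shifts right.
Moving along the upward-sloping SRAS curve, P rises and Y rises.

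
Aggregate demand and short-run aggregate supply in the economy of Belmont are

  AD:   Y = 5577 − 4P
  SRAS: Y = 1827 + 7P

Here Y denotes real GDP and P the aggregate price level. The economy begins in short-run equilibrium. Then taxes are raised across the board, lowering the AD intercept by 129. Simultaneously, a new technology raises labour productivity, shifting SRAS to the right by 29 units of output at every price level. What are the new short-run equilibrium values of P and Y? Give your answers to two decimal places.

P = 326.55, Y = 4141.82

After both shocks: AD is Y = 5448 − 4P and SRAS is Y = 1856 + 7P.
Setting them equal: 3592 = 11P, so P = 326.55.
Substituting into AD, Y = 4141.82.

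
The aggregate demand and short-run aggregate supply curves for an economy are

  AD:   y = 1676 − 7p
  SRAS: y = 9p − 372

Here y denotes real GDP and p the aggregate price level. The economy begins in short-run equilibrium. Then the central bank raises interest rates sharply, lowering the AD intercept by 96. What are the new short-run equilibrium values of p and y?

This is a negative demand shock: AD shifts left.
New AD: y = 1580 − 7p.
Set AD = SRAS: 1580 − 7p = 9p − 372, so 1952 = 16p and p = 122.
y = 1580 − 7·122 = 726.

p = 122, y = 726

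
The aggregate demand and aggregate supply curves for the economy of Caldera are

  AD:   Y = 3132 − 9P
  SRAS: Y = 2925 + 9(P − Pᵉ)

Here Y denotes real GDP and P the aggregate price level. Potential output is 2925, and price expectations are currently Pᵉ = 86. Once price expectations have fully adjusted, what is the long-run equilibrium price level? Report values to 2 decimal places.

Long-run P = 23.00

Short run: with Pᵉ = 86, SRAS is Y = 2151 + 9P. Setting AD = SRAS gives 981 = 18P, so P = 54.50 and Y = 3132 − 9P = 2641.50.
Output 2641.50 is below potential 2925, so over time expected prices fall and SRAS shifts right until Y returns to 2925.
Long run: Y = 2925 on the AD curve gives 2925 = 3132 − 9P, so P = 23.00.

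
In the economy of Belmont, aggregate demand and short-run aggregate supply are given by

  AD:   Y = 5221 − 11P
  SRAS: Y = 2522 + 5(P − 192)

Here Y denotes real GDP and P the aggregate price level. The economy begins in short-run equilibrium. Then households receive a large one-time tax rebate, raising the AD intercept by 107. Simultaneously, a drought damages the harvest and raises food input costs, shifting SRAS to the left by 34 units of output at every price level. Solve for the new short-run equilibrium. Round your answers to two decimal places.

After both shocks: AD is Y = 5328 − 11P and SRAS is Y = 1528 + 5P.
Setting them equal: 3800 = 16P, so P = 237.50.
Substituting into AD, Y = 2715.50.

P = 237.50, Y = 2715.50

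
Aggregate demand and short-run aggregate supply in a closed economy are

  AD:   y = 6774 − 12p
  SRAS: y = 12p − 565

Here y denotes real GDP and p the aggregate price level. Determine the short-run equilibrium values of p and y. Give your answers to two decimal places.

Set AD = SRAS: 6774 − 12p = 12p − 565, so 7339 = 24p and p = 305.79.
Substituting into AD, y = 6774 − 12p = 3104.50.

p = 305.79, y = 3104.50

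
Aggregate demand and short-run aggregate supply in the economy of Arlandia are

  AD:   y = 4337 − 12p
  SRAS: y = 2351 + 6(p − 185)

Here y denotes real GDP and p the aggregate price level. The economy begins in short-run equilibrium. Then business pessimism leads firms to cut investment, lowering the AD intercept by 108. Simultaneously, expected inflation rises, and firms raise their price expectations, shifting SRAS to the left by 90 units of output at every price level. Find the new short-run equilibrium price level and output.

p = 171, y = 2177

After both shocks: AD is y = 4229 − 12p and SRAS is y = 1151 + 6p.
Setting them equal: 3078 = 18p, so p = 171.
y = 4229 − 12·171 = 2177.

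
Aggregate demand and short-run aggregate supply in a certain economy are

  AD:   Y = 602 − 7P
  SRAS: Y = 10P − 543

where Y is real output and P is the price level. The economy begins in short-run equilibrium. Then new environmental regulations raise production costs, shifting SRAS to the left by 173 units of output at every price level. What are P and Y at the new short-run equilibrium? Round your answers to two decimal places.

P = 77.53, Y = 59.29

This is a negative supply shock: SRAS shifts left.
New SRAS: Y = 10P − 716.
Set AD = SRAS: 602 − 7P = 10P − 716, so 1318 = 17P and P = 77.53.
Substituting into AD, Y = 59.29.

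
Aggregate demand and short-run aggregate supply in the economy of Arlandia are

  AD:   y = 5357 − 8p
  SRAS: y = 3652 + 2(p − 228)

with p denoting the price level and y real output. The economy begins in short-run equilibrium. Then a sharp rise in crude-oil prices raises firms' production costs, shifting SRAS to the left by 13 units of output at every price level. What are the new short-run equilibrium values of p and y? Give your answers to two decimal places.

This is a negative supply shock: SRAS shifts left.
New SRAS: y = 3183 + 2p.
Set AD = SRAS: 5357 − 8p = 3183 + 2p, so 2174 = 10p and p = 217.40.
Substituting into AD, y = 3617.80.

p = 217.40, y = 3617.80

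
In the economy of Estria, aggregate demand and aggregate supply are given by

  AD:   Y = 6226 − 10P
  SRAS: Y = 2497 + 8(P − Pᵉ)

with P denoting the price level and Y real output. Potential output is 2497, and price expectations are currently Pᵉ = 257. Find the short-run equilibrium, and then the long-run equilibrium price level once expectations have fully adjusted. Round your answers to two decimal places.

Short run: with Pᵉ = 257, SRAS is Y = 441 + 8P. Setting AD = SRAS gives 5785 = 18P, so P = 321.39 and Y = 6226 − 10P = 3012.11.
Output 3012.11 is above potential 2497, so over time expected prices rise and SRAS shifts left until Y returns to 2497.
Long run: Y = 2497 on the AD curve gives 2497 = 6226 − 10P, so P = 372.90.

Short run: P = 321.39, Y = 3012.11. Long run: P = 372.90.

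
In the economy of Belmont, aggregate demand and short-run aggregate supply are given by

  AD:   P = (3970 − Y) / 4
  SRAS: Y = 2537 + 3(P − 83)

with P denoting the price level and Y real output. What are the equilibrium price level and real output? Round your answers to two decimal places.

Write SRAS as Y = 2537 + 3P − 249 = 2288 + 3P.
Rearrange AD to Y = 3970 − 4P.
Set AD = SRAS: 3970 − 4P = 2288 + 3P, so 1682 = 7P and P = 240.29.
Substituting into AD, Y = 3970 − 4P = 3008.86.

P = 240.29, Y = 3008.86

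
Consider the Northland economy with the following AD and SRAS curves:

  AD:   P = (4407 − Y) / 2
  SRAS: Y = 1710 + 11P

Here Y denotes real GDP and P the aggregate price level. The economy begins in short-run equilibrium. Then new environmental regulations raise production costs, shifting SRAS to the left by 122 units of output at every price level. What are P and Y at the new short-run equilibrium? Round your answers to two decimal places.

This is a negative supply shock: SRAS shifts left.
New SRAS: Y = 1588 + 11P.
Set AD = SRAS: 4407 − 2P = 1588 + 11P, so 2819 = 13P and P = 216.85.
Substituting into AD, Y = 3973.31.

P = 216.85, Y = 3973.31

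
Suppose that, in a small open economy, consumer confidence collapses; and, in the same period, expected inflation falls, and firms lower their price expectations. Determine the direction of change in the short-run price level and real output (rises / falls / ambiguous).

The first event is a negative demand shock: AD shifts left, which by itself pushes P down and Y down.
The second is a favourable supply shock: SRAS shifts right, which by itself pushes P down and Y up.
Both shocks push P down, so P falls. The two shocks push Y in opposite directions, so the effect on Y is ambiguous.

Price level: falls; output: ambiguous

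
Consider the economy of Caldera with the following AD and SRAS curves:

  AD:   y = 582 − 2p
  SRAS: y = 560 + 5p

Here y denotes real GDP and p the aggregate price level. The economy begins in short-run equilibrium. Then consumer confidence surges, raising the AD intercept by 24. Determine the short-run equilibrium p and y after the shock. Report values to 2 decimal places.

This is a positive demand shock: AD shifts right.
New AD: y = 606 − 2p.
Set AD = SRAS: 606 − 2p = 560 + 5p, so 46 = 7p and p = 6.57.
Substituting into AD, y = 592.86.

p = 6.57, y = 592.86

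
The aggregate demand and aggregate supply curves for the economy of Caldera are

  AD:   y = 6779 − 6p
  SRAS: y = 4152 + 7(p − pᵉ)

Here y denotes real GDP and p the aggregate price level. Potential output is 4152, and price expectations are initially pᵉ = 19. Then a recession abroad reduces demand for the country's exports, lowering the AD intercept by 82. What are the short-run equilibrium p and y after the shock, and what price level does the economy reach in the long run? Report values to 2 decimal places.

AD shifts left: new AD is y = 6697 − 6p. With pᵉ = 19, SRAS is y = 4019 + 7p.
Short run: 6697 − 6p = 4019 + 7p gives 2678 = 13p, so p = 206.00 and y = 6697 − 6p = 5461.00.
y = 5461.00 is above potential 4152; expectations adjust and SRAS shifts left until y = 4152.
Long run: on the new AD curve, 4152 = 6697 − 6p gives p = 424.17.

Short run: p = 206.00, y = 5461.00. Long run: p = 424.17.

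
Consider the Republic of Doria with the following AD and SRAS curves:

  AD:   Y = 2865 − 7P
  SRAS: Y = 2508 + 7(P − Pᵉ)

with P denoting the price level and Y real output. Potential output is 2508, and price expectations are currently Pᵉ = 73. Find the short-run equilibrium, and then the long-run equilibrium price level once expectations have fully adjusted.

Short run: P = 62, Y = 2431. Long run: P = 51.

Short run: with Pᵉ = 73, SRAS is Y = 1997 + 7P. Setting AD = SRAS gives 868 = 14P, so P = 62 and Y = 2865 − 7·62 = 2431.
Output 2431 is below potential 2508, so over time expected prices fall and SRAS shifts right until Y returns to 2508.
Long run: Y = 2508 on the AD curve gives 2508 = 2865 − 7P, so P = 51.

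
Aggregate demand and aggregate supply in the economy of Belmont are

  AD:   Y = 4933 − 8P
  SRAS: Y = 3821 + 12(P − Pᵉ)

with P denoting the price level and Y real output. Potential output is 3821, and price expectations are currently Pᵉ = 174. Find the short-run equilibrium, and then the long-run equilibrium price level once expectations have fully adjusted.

Short run: with Pᵉ = 174, SRAS is Y = 1733 + 12P. Setting AD = SRAS gives 3200 = 20P, so P = 160 and Y = 4933 − 8·160 = 3653.
Output 3653 is below potential 3821, so over time expected prices fall and SRAS shifts right until Y returns to 3821.
Long run: Y = 3821 on the AD curve gives 3821 = 4933 − 8P, so P = 139.

Short run: P = 160, Y = 3653. Long run: P = 139.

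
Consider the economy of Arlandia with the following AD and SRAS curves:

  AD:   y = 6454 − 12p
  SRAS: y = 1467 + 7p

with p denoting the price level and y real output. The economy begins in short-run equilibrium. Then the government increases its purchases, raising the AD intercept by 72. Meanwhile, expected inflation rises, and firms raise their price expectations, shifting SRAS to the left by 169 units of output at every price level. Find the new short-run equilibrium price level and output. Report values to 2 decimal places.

p = 275.16, y = 3224.11

After both shocks: AD is y = 6526 − 12p and SRAS is y = 1298 + 7p.
Setting them equal: 5228 = 19p, so p = 275.16.
Substituting into AD, y = 3224.11.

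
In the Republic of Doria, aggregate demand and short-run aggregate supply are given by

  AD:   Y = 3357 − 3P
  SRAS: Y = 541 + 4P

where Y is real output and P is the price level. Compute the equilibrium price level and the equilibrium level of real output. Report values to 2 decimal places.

P = 402.29, Y = 2150.14

Set AD = SRAS: 3357 − 3P = 541 + 4P, so 2816 = 7P and P = 402.29.
Substituting into AD, Y = 3357 − 3P = 2150.14.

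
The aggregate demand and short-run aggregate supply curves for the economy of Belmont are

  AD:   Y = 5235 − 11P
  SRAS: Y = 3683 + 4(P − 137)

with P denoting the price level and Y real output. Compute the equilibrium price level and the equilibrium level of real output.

P = 140, Y = 3695

Write SRAS as Y = 3683 + 4P − 548 = 3135 + 4P.
Set AD = SRAS: 5235 − 11P = 3135 + 4P, so 2100 = 15P and P = 140.
Then Y = 5235 − 11·140 = 3695.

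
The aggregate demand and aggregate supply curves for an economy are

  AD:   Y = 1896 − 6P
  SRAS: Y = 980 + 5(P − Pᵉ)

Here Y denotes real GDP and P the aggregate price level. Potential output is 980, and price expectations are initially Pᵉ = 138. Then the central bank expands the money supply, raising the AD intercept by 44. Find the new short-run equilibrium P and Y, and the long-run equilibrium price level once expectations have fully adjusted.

Short run: P = 150, Y = 1040. Long run: P = 160.

AD shifts right: new AD is Y = 1940 − 6P. With Pᵉ = 138, SRAS is Y = 290 + 5P.
Short run: 1940 − 6P = 290 + 5P gives 1650 = 11P, so P = 150 and Y = 1940 − 6·150 = 1040.
Y = 1040 is above potential 980; expectations adjust and SRAS shifts left until Y = 980.
Long run: on the new AD curve, 980 = 1940 − 6P gives P = 160.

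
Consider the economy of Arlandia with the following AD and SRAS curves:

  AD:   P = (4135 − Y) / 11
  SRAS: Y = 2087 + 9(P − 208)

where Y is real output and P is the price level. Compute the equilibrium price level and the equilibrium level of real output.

P = 196, Y = 1979

Write SRAS as Y = 2087 + 9P − 1872 = 215 + 9P.
Rearrange AD to Y = 4135 − 11P.
Set AD = SRAS: 4135 − 11P = 215 + 9P, so 3920 = 20P and P = 196.
Then Y = 4135 − 11·196 = 1979.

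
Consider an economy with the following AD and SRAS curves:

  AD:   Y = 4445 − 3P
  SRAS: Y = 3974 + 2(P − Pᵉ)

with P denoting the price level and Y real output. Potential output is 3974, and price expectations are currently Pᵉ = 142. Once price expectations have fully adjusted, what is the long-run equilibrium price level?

Long-run P = 157

Short run: with Pᵉ = 142, SRAS is Y = 3690 + 2P. Setting AD = SRAS gives 755 = 5P, so P = 151 and Y = 4445 − 3·151 = 3992.
Output 3992 is above potential 3974, so over time expected prices rise and SRAS shifts left until Y returns to 3974.
Long run: Y = 3974 on the AD curve gives 3974 = 4445 − 3P, so P = 157.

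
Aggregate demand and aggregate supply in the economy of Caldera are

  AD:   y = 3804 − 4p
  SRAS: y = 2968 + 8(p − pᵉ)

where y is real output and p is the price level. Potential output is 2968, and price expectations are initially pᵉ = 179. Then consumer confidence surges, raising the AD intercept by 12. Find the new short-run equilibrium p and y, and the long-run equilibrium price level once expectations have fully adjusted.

AD shifts right: new AD is y = 3816 − 4p. With pᵉ = 179, SRAS is y = 1536 + 8p.
Short run: 3816 − 4p = 1536 + 8p gives 2280 = 12p, so p = 190 and y = 3816 − 4·190 = 3056.
y = 3056 is above potential 2968; expectations adjust and SRAS shifts left until y = 2968.
Long run: on the new AD curve, 2968 = 3816 − 4p gives p = 212.

Short run: p = 190, y = 3056. Long run: p = 212.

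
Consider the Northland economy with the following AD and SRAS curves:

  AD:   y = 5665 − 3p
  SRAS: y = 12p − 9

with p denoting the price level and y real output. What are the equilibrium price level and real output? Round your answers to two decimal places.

p = 378.27, y = 4530.20

Set AD = SRAS: 5665 − 3p = 12p − 9, so 5674 = 15p and p = 378.27.
Substituting into AD, y = 5665 − 3p = 4530.20.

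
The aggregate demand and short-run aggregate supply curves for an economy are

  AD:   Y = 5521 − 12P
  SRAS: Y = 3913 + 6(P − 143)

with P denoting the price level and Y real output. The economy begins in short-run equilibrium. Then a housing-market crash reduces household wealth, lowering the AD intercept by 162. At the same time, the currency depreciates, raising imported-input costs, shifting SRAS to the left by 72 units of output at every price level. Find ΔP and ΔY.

After both shocks: AD is Y = 5359 − 12P and SRAS is Y = 2983 + 6P.
Setting them equal: 2376 = 18P, so P = 132.
Y = 5359 − 12·132 = 3775.
Initially P = 137, Y = 3877, so ΔP = -5 and ΔY = -102.

ΔP = -5, ΔY = -102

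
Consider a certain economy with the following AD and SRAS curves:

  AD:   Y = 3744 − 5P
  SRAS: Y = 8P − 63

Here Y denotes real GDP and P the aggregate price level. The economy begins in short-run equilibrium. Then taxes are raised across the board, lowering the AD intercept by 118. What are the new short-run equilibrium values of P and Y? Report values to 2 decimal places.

P = 283.77, Y = 2207.15

This is a negative demand shock: AD shifts left.
New AD: Y = 3626 − 5P.
Set AD = SRAS: 3626 − 5P = 8P − 63, so 3689 = 13P and P = 283.77.
Substituting into AD, Y = 2207.15.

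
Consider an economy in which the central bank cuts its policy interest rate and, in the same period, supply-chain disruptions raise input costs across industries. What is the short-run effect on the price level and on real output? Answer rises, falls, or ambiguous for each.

Price level: rises; output: ambiguous

The first event is a positive demand shock: AD shifts right, which by itself pushes P up and Y up.
The second is an adverse supply shock: SRAS shifts left, which by itself pushes P up and Y down.
Both shocks push P up, so P rises. The two shocks push Y in opposite directions, so the effect on Y is ambiguous.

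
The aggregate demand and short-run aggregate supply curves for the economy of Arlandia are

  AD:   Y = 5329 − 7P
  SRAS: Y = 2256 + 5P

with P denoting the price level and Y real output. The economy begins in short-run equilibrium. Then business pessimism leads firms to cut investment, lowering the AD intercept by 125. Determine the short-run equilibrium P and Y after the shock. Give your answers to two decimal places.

This is a negative demand shock: AD shifts left.
New AD: Y = 5204 − 7P.
Set AD = SRAS: 5204 − 7P = 2256 + 5P, so 2948 = 12P and P = 245.67.
Substituting into AD, Y = 3484.33.

P = 245.67, Y = 3484.33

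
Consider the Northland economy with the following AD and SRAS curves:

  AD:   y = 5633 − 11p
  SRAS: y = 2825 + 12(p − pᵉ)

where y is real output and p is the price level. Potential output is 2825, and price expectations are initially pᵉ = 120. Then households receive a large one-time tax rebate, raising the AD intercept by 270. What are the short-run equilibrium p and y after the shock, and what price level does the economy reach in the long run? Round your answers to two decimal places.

AD shifts right: new AD is y = 5903 − 11p. With pᵉ = 120, SRAS is y = 1385 + 12p.
Short run: 5903 − 11p = 1385 + 12p gives 4518 = 23p, so p = 196.43 and y = 5903 − 11p = 3742.22.
y = 3742.22 is above potential 2825; expectations adjust and SRAS shifts left until y = 2825.
Long run: on the new AD curve, 2825 = 5903 − 11p gives p = 279.82.

Short run: p = 196.43, y = 3742.22. Long run: p = 279.82.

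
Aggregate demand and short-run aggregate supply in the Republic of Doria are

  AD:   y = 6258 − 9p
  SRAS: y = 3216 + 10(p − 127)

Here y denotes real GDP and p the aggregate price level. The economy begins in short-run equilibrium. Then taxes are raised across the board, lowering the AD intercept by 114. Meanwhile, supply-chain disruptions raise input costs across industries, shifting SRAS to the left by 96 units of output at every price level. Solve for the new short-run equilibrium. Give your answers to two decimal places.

p = 226.00, y = 4110.00

After both shocks: AD is y = 6144 − 9p and SRAS is y = 1850 + 10p.
Setting them equal: 4294 = 19p, so p = 226.00.
Substituting into AD, y = 4110.00.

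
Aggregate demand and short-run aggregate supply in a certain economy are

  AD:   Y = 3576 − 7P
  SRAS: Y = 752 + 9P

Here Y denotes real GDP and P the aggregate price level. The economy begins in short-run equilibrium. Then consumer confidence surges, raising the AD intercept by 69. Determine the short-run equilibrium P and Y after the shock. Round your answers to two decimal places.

P = 180.81, Y = 2379.31

This is a positive demand shock: AD shifts right.
New AD: Y = 3645 − 7P.
Set AD = SRAS: 3645 − 7P = 752 + 9P, so 2893 = 16P and P = 180.81.
Substituting into AD, Y = 2379.31.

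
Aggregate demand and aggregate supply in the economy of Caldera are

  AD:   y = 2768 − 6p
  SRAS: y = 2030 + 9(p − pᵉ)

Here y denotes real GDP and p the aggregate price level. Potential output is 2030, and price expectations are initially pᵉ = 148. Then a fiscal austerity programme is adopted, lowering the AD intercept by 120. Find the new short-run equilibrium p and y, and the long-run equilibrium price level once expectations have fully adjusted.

Short run: p = 130, y = 1868. Long run: p = 103.

AD shifts left: new AD is y = 2648 − 6p. With pᵉ = 148, SRAS is y = 698 + 9p.
Short run: 2648 − 6p = 698 + 9p gives 1950 = 15p, so p = 130 and y = 2648 − 6·130 = 1868.
y = 1868 is below potential 2030; expectations adjust and SRAS shifts right until y = 2030.
Long run: on the new AD curve, 2030 = 2648 − 6p gives p = 103.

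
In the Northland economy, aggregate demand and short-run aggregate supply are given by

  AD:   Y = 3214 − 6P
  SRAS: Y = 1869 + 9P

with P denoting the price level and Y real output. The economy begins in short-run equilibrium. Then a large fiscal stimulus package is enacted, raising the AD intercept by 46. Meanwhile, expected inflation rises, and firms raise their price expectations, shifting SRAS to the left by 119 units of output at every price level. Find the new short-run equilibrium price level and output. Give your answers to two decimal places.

After both shocks: AD is Y = 3260 − 6P and SRAS is Y = 1750 + 9P.
Setting them equal: 1510 = 15P, so P = 100.67.
Substituting into AD, Y = 2656.00.

P = 100.67, Y = 2656.00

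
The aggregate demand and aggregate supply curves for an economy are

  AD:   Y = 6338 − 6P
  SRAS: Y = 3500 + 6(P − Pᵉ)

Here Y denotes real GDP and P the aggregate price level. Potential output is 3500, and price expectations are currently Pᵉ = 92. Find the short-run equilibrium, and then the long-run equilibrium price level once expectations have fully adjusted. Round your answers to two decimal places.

Short run: with Pᵉ = 92, SRAS is Y = 2948 + 6P. Setting AD = SRAS gives 3390 = 12P, so P = 282.50 and Y = 6338 − 6P = 4643.00.
Output 4643.00 is above potential 3500, so over time expected prices rise and SRAS shifts left until Y returns to 3500.
Long run: Y = 3500 on the AD curve gives 3500 = 6338 − 6P, so P = 473.00.

Short run: P = 282.50, Y = 4643.00. Long run: P = 473.00.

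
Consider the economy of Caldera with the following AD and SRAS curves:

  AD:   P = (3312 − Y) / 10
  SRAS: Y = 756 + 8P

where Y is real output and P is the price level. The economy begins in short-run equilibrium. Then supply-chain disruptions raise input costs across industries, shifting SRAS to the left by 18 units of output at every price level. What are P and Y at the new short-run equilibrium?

P = 143, Y = 1882

This is a negative supply shock: SRAS shifts left.
New SRAS: Y = 738 + 8P.
Set AD = SRAS: 3312 − 10P = 738 + 8P, so 2574 = 18P and P = 143.
Y = 3312 − 10·143 = 1882.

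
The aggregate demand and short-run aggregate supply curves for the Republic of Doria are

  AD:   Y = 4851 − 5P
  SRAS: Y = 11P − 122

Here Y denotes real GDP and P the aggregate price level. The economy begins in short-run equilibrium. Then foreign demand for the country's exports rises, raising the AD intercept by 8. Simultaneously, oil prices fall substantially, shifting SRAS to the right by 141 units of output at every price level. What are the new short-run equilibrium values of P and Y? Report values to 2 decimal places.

After both shocks: AD is Y = 4859 − 5P and SRAS is Y = 19 + 11P.
Setting them equal: 4840 = 16P, so P = 302.50.
Substituting into AD, Y = 3346.50.

P = 302.50, Y = 3346.50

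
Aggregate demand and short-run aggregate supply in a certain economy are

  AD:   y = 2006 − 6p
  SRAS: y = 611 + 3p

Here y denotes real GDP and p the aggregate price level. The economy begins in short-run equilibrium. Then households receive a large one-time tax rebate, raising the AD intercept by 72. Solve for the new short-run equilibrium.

This is a positive demand shock: AD shifts right.
New AD: y = 2078 − 6p.
Set AD = SRAS: 2078 − 6p = 611 + 3p, so 1467 = 9p and p = 163.
y = 2078 − 6·163 = 1100.

p = 163, y = 1100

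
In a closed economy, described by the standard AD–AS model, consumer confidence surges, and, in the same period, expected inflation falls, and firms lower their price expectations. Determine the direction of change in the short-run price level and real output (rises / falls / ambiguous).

Price level: ambiguous; output: rises

The first event is a positive demand shock: AD shifts right, which by itself pushes P up and Y up.
The second is a favourable supply shock: SRAS shifts right, which by itself pushes P down and Y up.
The two shocks push P in opposite directions, so the effect on P is ambiguous. Both shocks push Y up, so Y rises.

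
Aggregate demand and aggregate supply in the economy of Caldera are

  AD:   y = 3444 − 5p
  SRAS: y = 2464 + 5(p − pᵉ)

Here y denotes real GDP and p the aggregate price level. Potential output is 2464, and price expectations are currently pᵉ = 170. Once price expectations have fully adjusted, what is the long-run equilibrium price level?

Short run: with pᵉ = 170, SRAS is y = 1614 + 5p. Setting AD = SRAS gives 1830 = 10p, so p = 183 and y = 3444 − 5·183 = 2529.
Output 2529 is above potential 2464, so over time expected prices rise and SRAS shifts left until y returns to 2464.
Long run: y = 2464 on the AD curve gives 2464 = 3444 − 5p, so p = 196.

Long-run p = 196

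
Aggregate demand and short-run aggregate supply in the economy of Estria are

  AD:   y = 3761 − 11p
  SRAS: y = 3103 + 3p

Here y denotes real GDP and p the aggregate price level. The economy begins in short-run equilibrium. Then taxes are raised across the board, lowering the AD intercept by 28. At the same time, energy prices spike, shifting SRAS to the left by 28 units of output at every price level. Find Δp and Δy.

After both shocks: AD is y = 3733 − 11p and SRAS is y = 3075 + 3p.
Setting them equal: 658 = 14p, so p = 47.
y = 3733 − 11·47 = 3216.
Initially p = 47, y = 3244, so Δp = +0 and Δy = -28.

Δp = +0, Δy = -28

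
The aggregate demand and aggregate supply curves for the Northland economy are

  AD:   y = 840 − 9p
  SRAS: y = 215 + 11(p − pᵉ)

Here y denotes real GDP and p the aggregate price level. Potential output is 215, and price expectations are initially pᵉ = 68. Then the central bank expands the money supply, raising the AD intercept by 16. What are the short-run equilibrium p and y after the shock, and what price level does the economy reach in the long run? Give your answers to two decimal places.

Short run: p = 69.45, y = 230.95. Long run: p = 71.22.

AD shifts right: new AD is y = 856 − 9p. With pᵉ = 68, SRAS is y = 11p − 533.
Short run: 856 − 9p = 11p − 533 gives 1389 = 20p, so p = 69.45 and y = 856 − 9p = 230.95.
y = 230.95 is above potential 215; expectations adjust and SRAS shifts left until y = 215.
Long run: on the new AD curve, 215 = 856 − 9p gives p = 71.22.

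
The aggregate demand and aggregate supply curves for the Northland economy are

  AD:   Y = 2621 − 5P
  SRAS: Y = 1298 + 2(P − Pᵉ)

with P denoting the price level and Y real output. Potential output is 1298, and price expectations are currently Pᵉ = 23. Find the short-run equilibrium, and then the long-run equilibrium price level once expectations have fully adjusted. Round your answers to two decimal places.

Short run: with Pᵉ = 23, SRAS is Y = 1252 + 2P. Setting AD = SRAS gives 1369 = 7P, so P = 195.57 and Y = 2621 − 5P = 1643.14.
Output 1643.14 is above potential 1298, so over time expected prices rise and SRAS shifts left until Y returns to 1298.
Long run: Y = 1298 on the AD curve gives 1298 = 2621 − 5P, so P = 264.60.

Short run: P = 195.57, Y = 1643.14. Long run: P = 264.60.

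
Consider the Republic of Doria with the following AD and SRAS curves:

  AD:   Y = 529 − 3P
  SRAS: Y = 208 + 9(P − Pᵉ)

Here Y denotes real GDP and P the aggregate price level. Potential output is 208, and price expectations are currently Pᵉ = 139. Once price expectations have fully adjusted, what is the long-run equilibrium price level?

Long-run P = 107

Short run: with Pᵉ = 139, SRAS is Y = 9P − 1043. Setting AD = SRAS gives 1572 = 12P, so P = 131 and Y = 529 − 3·131 = 136.
Output 136 is below potential 208, so over time expected prices fall and SRAS shifts right until Y returns to 208.
Long run: Y = 208 on the AD curve gives 208 = 529 − 3P, so P = 107.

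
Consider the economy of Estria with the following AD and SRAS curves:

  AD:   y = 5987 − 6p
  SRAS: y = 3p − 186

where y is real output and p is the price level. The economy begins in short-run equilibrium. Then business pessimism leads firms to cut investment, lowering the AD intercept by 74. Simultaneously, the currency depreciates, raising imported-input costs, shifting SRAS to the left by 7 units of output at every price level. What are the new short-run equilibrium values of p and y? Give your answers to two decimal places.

After both shocks: AD is y = 5913 − 6p and SRAS is y = 3p − 193.
Setting them equal: 6106 = 9p, so p = 678.44.
Substituting into AD, y = 1842.33.

p = 678.44, y = 1842.33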